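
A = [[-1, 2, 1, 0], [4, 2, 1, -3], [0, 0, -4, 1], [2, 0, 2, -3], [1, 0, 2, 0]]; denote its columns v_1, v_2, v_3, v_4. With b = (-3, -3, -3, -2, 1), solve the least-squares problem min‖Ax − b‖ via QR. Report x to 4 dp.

e_1 = v_1/‖v_1‖ = (-1, 4, 0, 2, 1)/4.6904 = (-0.2132, 0.8528, 0.0000, 0.4264, 0.2132).
r_{12} = e_1·v_2 = 1.2792.
u_2 = v_2 − 1.2792·e_1 = (2.2727, 0.9091, 0.0000, -0.5455, -0.2727).
‖u_2‖ = 2.5226, so e_2 = (0.9009, 0.3604, 0.0000, -0.2162, -0.1081).
r_{13} = e_1·v_3 = 1.9188; r_{23} = e_2·v_3 = 0.6126.
u_3 = v_3 − 1.9188·e_1 − 0.6126·e_2 = (0.8571, -0.8571, -4.0000, 1.3143, 1.6571).
‖u_3‖ = 4.6843, so e_3 = (0.1830, -0.1830, -0.8539, 0.2806, 0.3538).
r_{14} = e_1·v_4 = -3.8376; r_{24} = e_2·v_4 = -0.4324; r_{34} = e_3·v_4 = -1.1467.
u_4 = v_4 + 3.8376·e_1 + 0.4324·e_2 + 1.1467·e_3 = (-0.2187, 0.2187, 0.0208, -1.1354, 1.1771).
‖u_4‖ = 1.6646, so e_4 = (-0.1314, 0.1314, 0.0125, -0.6821, 0.7071).
Qᵀb = (-2.5584, -3.4596, 2.3544, 2.0338).
Back-substitute: x_4 = 2.0338/1.6646 = 1.2218.
x_3 = (2.3544 + 1.1467·1.2218)/4.6843 = 0.8017.
x_2 = (-3.4596 − 0.6126·0.8017 + 0.4324·1.2218)/2.5226 = -1.3567.
x_1 = (-2.5584 − 1.2792·(-1.3567) − 1.9188·0.8017 + 3.8376·1.2218)/4.6904 = 0.4962.

x = (0.4962, -1.3567, 0.8017, 1.2218)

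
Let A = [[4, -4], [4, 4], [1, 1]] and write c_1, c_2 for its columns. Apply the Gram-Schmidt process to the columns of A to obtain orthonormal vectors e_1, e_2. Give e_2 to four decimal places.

c_1 = (4, 4, 1); ‖c_1‖ = 5.7446, so e_1 = (0.6963, 0.6963, 0.1741).
e_1·c_2 = 0.6963·(-4) + 0.6963·4 + 0.1741·1 = 0.1741.
u_2 = c_2 − 0.1741·e_1 = (-4.1212, 3.8788, 0.9697).
‖u_2‖ = 5.7419, so e_2 = (-0.7177, 0.6755, 0.1689).

e_2 = (-0.7177, 0.6755, 0.1689)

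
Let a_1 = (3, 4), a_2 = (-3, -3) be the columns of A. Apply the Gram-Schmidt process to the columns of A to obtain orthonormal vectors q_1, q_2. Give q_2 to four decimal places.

a_1 = (3, 4); ‖a_1‖ = 5.0000, so q_1 = (0.6000, 0.8000).
q_1·a_2 = 0.6000·(-3) + 0.8000·(-3) = -4.2000.
u_2 = a_2 + 4.2000·q_1 = (-0.4800, 0.3600).
‖u_2‖ = 0.6000, so q_2 = (-0.8000, 0.6000).

q_2 = (-0.8000, 0.6000)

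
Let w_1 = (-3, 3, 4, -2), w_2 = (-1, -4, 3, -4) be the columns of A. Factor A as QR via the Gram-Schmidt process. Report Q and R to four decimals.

e_1 = w_1/‖w_1‖ = (-3, 3, 4, -2)/6.1644 = (-0.4867, 0.4867, 0.6489, -0.3244).
r_{12} = e_1·w_2 = 1.7844.
u_2 = w_2 − 1.7844·e_1 = (-0.1316, -4.8684, 1.8421, -3.4211).
‖u_2‖ = 6.2302, so e_2 = (-0.0211, -0.7814, 0.2957, -0.5491).

Q = [[-0.4867, -0.0211], [0.4867, -0.7814], [0.6489, 0.2957], [-0.3244, -0.5491]], R = [[6.1644, 1.7844], [0.0000, 6.2302]]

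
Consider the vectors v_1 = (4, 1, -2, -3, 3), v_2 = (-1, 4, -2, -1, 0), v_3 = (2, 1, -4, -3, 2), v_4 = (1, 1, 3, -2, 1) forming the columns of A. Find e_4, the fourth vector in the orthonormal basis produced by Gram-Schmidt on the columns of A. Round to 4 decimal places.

e_4 = (-0.3869, -0.1067, 0.3935, -0.8270, -0.0133)

v_1 = (4, 1, -2, -3, 3); ‖v_1‖ = 6.2450, so e_1 = (0.6405, 0.1601, -0.3203, -0.4804, 0.4804).
e_1·v_2 = 0.6405·(-1) + 0.1601·4 + (-0.3203)·(-2) + (-0.4804)·(-1) + 0.4804·0 = 1.1209.
u_2 = v_2 − 1.1209·e_1 = (-1.7179, 3.8205, -1.6410, -0.4615, -0.5385).
‖u_2‖ = 4.5545, so e_2 = (-0.3772, 0.8388, -0.3603, -0.1013, -0.1182).
e_1·v_3 = 0.6405·2 + 0.1601·1 + (-0.3203)·(-4) + (-0.4804)·(-3) + 0.4804·2 = 5.1241; e_2·v_3 = (-0.3772)·2 + 0.8388·1 + (-0.3603)·(-4) + (-0.1013)·(-3) + (-0.1182)·2 = 1.5932.
u_3 = v_3 − 5.1241·e_1 − 1.5932·e_2 = (-0.6811, -1.1570, -1.7849, -0.3770, -0.2732).
‖u_3‖ = 2.2815, so e_3 = (-0.2985, -0.5071, -0.7823, -0.1652, -0.1197).
e_1·v_4 = 0.6405·1 + 0.1601·1 + (-0.3203)·3 + (-0.4804)·(-2) + 0.4804·1 = 1.2810; e_2·v_4 = (-0.3772)·1 + 0.8388·1 + (-0.3603)·3 + (-0.1013)·(-2) + (-0.1182)·1 = -0.5348; e_3·v_4 = (-0.2985)·1 + (-0.5071)·1 + (-0.7823)·3 + (-0.1652)·(-2) + (-0.1197)·1 = -2.9419.
u_4 = v_4 − 1.2810·e_1 + 0.5348·e_2 + 2.9419·e_3 = (-0.9005, -0.2484, 0.9159, -1.9250, -0.0309).
‖u_4‖ = 2.3276, so e_4 = (-0.3869, -0.1067, 0.3935, -0.8270, -0.0133).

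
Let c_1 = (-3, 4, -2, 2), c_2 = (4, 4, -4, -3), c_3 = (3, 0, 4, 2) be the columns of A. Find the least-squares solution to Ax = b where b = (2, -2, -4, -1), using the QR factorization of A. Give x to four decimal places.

q_1 = c_1/‖c_1‖ = (-3, 4, -2, 2)/5.7446 = (-0.5222, 0.6963, -0.3482, 0.3482).
r_{12} = q_1·c_2 = 1.0445.
u_2 = c_2 − 1.0445·q_1 = (4.5455, 3.2727, -3.6364, -3.3636).
‖u_2‖ = 7.4772, so q_2 = (0.6079, 0.4377, -0.4863, -0.4499).
r_{13} = q_1·c_3 = -2.2630; r_{23} = q_2·c_3 = -1.0213.
u_3 = c_3 + 2.2630·q_1 + 1.0213·q_2 = (2.4390, 2.0228, 2.7154, 2.3285).
‖u_3‖ = 4.7787, so q_3 = (0.5104, 0.4233, 0.5682, 0.4873).
Qᵀb = (-1.3926, 2.7356, -2.5860).
Back-substitute: x_3 = -2.5860/4.7787 = -0.5412.
x_2 = (2.7356 + 1.0213·(-0.5412))/7.4772 = 0.2919.
x_1 = (-1.3926 − 1.0445·0.2919 + 2.2630·(-0.5412))/5.7446 = -0.5087.

x = (-0.5087, 0.2919, -0.5412)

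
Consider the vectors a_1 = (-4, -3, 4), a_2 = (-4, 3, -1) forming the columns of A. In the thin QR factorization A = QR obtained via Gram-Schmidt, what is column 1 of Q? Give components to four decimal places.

e_1 = a_1/‖a_1‖ = (-4, -3, 4)/6.4031 = (-0.6247, -0.4685, 0.6247).

e_1 = (-0.6247, -0.4685, 0.6247)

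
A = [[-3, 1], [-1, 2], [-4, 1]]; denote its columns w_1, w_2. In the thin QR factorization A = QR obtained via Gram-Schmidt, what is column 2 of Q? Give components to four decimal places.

q_1 = w_1/‖w_1‖ = (-3, -1, -4)/5.0990 = (-0.5883, -0.1961, -0.7845).
r_{12} = q_1·w_2 = -1.7650.
u_2 = w_2 + 1.7650·q_1 = (-0.0385, 1.6538, -0.3846).
‖u_2‖ = 1.6984, so q_2 = (-0.0226, 0.9738, -0.2265).

q_2 = (-0.0226, 0.9738, -0.2265)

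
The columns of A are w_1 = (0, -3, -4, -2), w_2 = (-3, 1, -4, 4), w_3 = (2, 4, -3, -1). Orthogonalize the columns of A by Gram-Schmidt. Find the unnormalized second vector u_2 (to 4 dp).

u_2 = (-3.0000, 1.5172, -3.3103, 4.3448)

w_1 = (0, -3, -4, -2); ‖w_1‖ = 5.3852, so q_1 = (0.0000, -0.5571, -0.7428, -0.3714).
q_1·w_2 = 0.0000·(-3) + (-0.5571)·1 + (-0.7428)·(-4) + (-0.3714)·4 = 0.9285.
u_2 = w_2 − 0.9285·q_1 = (-3.0000, 1.5172, -3.3103, 4.3448).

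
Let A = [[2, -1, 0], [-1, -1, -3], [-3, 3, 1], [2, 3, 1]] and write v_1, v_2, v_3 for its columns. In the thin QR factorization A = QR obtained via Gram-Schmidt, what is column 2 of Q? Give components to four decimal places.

q_1 = v_1/‖v_1‖ = (2, -1, -3, 2)/4.2426 = (0.4714, -0.2357, -0.7071, 0.4714).
r_{12} = q_1·v_2 = -0.9428.
u_2 = v_2 + 0.9428·q_1 = (-0.5556, -1.2222, 2.3333, 3.4444).
‖u_2‖ = 4.3716, so q_2 = (-0.1271, -0.2796, 0.5337, 0.7879).

q_2 = (-0.1271, -0.2796, 0.5337, 0.7879)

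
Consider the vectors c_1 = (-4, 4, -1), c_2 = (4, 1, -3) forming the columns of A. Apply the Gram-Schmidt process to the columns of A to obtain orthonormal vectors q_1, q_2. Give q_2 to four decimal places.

q_1 = c_1/‖c_1‖ = (-4, 4, -1)/5.7446 = (-0.6963, 0.6963, -0.1741).
r_{12} = q_1·c_2 = -1.5667.
u_2 = c_2 + 1.5667·q_1 = (2.9091, 2.0909, -3.2727).
‖u_2‖ = 4.8524, so q_2 = (0.5995, 0.4309, -0.6745).

q_2 = (0.5995, 0.4309, -0.6745)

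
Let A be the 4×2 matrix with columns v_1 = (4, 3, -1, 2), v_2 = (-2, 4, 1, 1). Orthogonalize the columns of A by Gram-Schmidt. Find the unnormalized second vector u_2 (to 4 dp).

u_2 = (-2.6667, 3.5000, 1.1667, 0.6667)

q_1 = v_1/‖v_1‖ = (4, 3, -1, 2)/5.4772 = (0.7303, 0.5477, -0.1826, 0.3651).
r_{12} = q_1·v_2 = 0.9129.
u_2 = v_2 − 0.9129·q_1 = (-2.6667, 3.5000, 1.1667, 0.6667).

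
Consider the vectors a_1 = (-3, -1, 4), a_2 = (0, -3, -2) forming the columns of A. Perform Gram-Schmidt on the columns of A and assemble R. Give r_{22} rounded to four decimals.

r_{22} = 3.4696

a_1 = (-3, -1, 4); ‖a_1‖ = 5.0990, so q_1 = (-0.5883, -0.1961, 0.7845).
q_1·a_2 = (-0.5883)·0 + (-0.1961)·(-3) + 0.7845·(-2) = -0.9806.
u_2 = a_2 + 0.9806·q_1 = (-0.5769, -3.1923, -1.2308).
r_{22} = ‖u_2‖ = 3.4696.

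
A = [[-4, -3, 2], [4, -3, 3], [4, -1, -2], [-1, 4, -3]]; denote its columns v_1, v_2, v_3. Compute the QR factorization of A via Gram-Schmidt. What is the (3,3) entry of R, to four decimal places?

e_1 = v_1/‖v_1‖ = (-4, 4, 4, -1)/7.0000 = (-0.5714, 0.5714, 0.5714, -0.1429).
r_{12} = e_1·v_2 = -1.1429.
u_2 = v_2 + 1.1429·e_1 = (-3.6531, -2.3469, -0.3469, 3.8367).
‖u_2‖ = 5.8046, so e_2 = (-0.6293, -0.4043, -0.0598, 0.6610).
r_{13} = e_1·v_3 = -0.1429; r_{23} = e_2·v_3 = -4.3350.
u_3 = v_3 + 0.1429·e_1 + 4.3350·e_2 = (-0.8098, 1.3289, -2.1775, -0.1551).
r_{33} = ‖u_3‖ = 2.6809.

r_{33} = 2.6809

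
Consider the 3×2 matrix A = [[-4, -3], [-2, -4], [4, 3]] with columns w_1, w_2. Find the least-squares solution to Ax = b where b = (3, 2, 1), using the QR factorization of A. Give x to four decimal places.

x = (0.2000, -0.6000)

w_1 = (-4, -2, 4); ‖w_1‖ = 6.0000, so e_1 = (-0.6667, -0.3333, 0.6667).
e_1·w_2 = (-0.6667)·(-3) + (-0.3333)·(-4) + 0.6667·3 = 5.3333.
u_2 = w_2 − 5.3333·e_1 = (0.5556, -2.2222, -0.5556).
‖u_2‖ = 2.3570, so e_2 = (0.2357, -0.9428, -0.2357).
Qᵀb = (-2.0000, -1.4142).
Back-substitute: x_2 = -1.4142/2.3570 = -0.6000.
x_1 = (-2.0000 − 5.3333·(-0.6000))/6.0000 = 0.2000.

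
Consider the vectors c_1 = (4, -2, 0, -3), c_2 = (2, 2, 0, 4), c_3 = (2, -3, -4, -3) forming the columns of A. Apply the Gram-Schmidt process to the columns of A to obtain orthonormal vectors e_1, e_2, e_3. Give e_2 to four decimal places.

e_1 = c_1/‖c_1‖ = (4, -2, 0, -3)/5.3852 = (0.7428, -0.3714, 0.0000, -0.5571).
r_{12} = e_1·c_2 = -1.4856.
u_2 = c_2 + 1.4856·e_1 = (3.1034, 1.4483, 0.0000, 3.1724).
‖u_2‖ = 4.6683, so e_2 = (0.6648, 0.3102, 0.0000, 0.6796).

e_2 = (0.6648, 0.3102, 0.0000, 0.6796)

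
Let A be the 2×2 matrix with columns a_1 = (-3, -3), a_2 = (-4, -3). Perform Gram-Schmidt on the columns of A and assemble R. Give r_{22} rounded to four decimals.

r_{22} = 0.7071

a_1 = (-3, -3); ‖a_1‖ = 4.2426, so e_1 = (-0.7071, -0.7071).
e_1·a_2 = (-0.7071)·(-4) + (-0.7071)·(-3) = 4.9497.
u_2 = a_2 − 4.9497·e_1 = (-0.5000, 0.5000).
r_{22} = ‖u_2‖ = 0.7071.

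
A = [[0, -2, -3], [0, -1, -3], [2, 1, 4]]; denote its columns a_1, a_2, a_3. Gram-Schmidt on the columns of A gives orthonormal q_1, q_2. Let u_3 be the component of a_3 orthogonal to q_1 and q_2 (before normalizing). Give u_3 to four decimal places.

q_1 = a_1/‖a_1‖ = (0, 0, 2)/2.0000 = (0.0000, 0.0000, 1.0000).
r_{12} = q_1·a_2 = 1.0000.
u_2 = a_2 − 1.0000·q_1 = (-2.0000, -1.0000, 0.0000).
‖u_2‖ = 2.2361, so q_2 = (-0.8944, -0.4472, 0.0000).
r_{13} = q_1·a_3 = 4.0000; r_{23} = q_2·a_3 = 4.0249.
u_3 = a_3 − 4.0000·q_1 − 4.0249·q_2 = (0.6000, -1.2000, 0.0000).

u_3 = (0.6000, -1.2000, 0.0000)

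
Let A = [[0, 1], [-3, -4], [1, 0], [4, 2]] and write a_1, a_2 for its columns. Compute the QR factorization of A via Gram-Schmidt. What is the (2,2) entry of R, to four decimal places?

a_1 = (0, -3, 1, 4); ‖a_1‖ = 5.0990, so e_1 = (0.0000, -0.5883, 0.1961, 0.7845).
e_1·a_2 = 0.0000·1 + (-0.5883)·(-4) + 0.1961·0 + 0.7845·2 = 3.9223.
u_2 = a_2 − 3.9223·e_1 = (1.0000, -1.6923, -0.7692, -1.0769).
r_{22} = ‖u_2‖ = 2.3697.

r_{22} = 2.3697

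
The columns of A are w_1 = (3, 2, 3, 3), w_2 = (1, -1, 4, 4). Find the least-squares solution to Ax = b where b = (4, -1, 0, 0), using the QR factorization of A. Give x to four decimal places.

w_1 = (3, 2, 3, 3); ‖w_1‖ = 5.5678, so e_1 = (0.5388, 0.3592, 0.5388, 0.5388).
e_1·w_2 = 0.5388·1 + 0.3592·(-1) + 0.5388·4 + 0.5388·4 = 4.4901.
u_2 = w_2 − 4.4901·e_1 = (-1.4194, -2.6129, 1.5806, 1.5806).
‖u_2‖ = 3.7200, so e_2 = (-0.3815, -0.7024, 0.4249, 0.4249).
Qᵀb = (1.7961, -0.8238).
Back-substitute: x_2 = -0.8238/3.7200 = -0.2214.
x_1 = (1.7961 − 4.4901·(-0.2214))/5.5678 = 0.5012.

x = (0.5012, -0.2214)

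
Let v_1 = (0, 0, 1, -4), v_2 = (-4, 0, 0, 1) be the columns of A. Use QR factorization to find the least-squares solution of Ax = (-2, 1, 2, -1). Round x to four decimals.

v_1 = (0, 0, 1, -4); ‖v_1‖ = 4.1231, so e_1 = (0.0000, 0.0000, 0.2425, -0.9701).
e_1·v_2 = 0.0000·(-4) + 0.0000·0 + 0.2425·0 + (-0.9701)·1 = -0.9701.
u_2 = v_2 + 0.9701·e_1 = (-4.0000, 0.0000, 0.2353, 0.0588).
‖u_2‖ = 4.0073, so e_2 = (-0.9982, 0.0000, 0.0587, 0.0147).
Qᵀb = (1.4552, 2.0991).
Back-substitute: x_2 = 2.0991/4.0073 = 0.5238.
x_1 = (1.4552 + 0.9701·0.5238)/4.1231 = 0.4762.

x = (0.4762, 0.5238)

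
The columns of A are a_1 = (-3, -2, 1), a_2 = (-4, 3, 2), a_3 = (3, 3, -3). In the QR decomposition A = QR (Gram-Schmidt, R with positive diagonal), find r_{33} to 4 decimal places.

q_1 = a_1/‖a_1‖ = (-3, -2, 1)/3.7417 = (-0.8018, -0.5345, 0.2673).
r_{12} = q_1·a_2 = 2.1381.
u_2 = a_2 − 2.1381·q_1 = (-2.2857, 4.1429, 1.4286).
‖u_2‖ = 4.9425, so q_2 = (-0.4625, 0.8382, 0.2890).
r_{13} = q_1·a_3 = -4.8107; r_{23} = q_2·a_3 = 0.2601.
u_3 = a_3 + 4.8107·q_1 − 0.2601·q_2 = (-0.7368, 0.2105, -1.7895).
r_{33} = ‖u_3‖ = 1.9467.

r_{33} = 1.9467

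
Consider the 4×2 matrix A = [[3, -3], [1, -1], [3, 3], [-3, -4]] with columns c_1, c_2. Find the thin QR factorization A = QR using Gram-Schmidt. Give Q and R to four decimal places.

c_1 = (3, 1, 3, -3); ‖c_1‖ = 5.2915, so e_1 = (0.5669, 0.1890, 0.5669, -0.5669).
e_1·c_2 = 0.5669·(-3) + 0.1890·(-1) + 0.5669·3 + (-0.5669)·(-4) = 2.0788.
u_2 = c_2 − 2.0788·e_1 = (-4.1786, -1.3929, 1.8214, -2.8214).
‖u_2‖ = 5.5388, so e_2 = (-0.7544, -0.2515, 0.3288, -0.5094).

Q = [[0.5669, -0.7544], [0.1890, -0.2515], [0.5669, 0.3288], [-0.5669, -0.5094]], R = [[5.2915, 2.0788], [0.0000, 5.5388]]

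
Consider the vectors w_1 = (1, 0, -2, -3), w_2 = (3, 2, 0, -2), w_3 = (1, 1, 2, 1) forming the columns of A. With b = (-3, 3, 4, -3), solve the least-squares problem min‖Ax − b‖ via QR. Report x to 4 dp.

x = (4.9189, -3.5676, 6.4595)

w_1 = (1, 0, -2, -3); ‖w_1‖ = 3.7417, so e_1 = (0.2673, 0.0000, -0.5345, -0.8018).
e_1·w_2 = 0.2673·3 + 0.0000·2 + (-0.5345)·0 + (-0.8018)·(-2) = 2.4054.
u_2 = w_2 − 2.4054·e_1 = (2.3571, 2.0000, 1.2857, -0.0714).
‖u_2‖ = 3.3488, so e_2 = (0.7039, 0.5972, 0.3839, -0.0213).
e_1·w_3 = 0.2673·1 + 0.0000·1 + (-0.5345)·2 + (-0.8018)·1 = -1.6036; e_2·w_3 = 0.7039·1 + 0.5972·1 + 0.3839·2 + (-0.0213)·1 = 2.0477.
u_3 = w_3 + 1.6036·e_1 − 2.0477·e_2 = (-0.0127, -0.2229, 0.3567, -0.2420).
‖u_3‖ = 0.4855, so e_3 = (-0.0262, -0.4592, 0.7347, -0.4986).
Qᵀb = (-0.5345, 1.2798, 3.1358).
Back-substitute: x_3 = 3.1358/0.4855 = 6.4595.
x_2 = (1.2798 − 2.0477·6.4595)/3.3488 = -3.5676.
x_1 = (-0.5345 − 2.4054·(-3.5676) + 1.6036·6.4595)/3.7417 = 4.9189.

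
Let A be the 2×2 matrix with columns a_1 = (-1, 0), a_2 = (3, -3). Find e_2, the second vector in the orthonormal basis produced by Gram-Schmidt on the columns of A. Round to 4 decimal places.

a_1 = (-1, 0); ‖a_1‖ = 1.0000, so e_1 = (-1.0000, 0.0000).
e_1·a_2 = (-1.0000)·3 + 0.0000·(-3) = -3.0000.
u_2 = a_2 + 3.0000·e_1 = (0.0000, -3.0000).
‖u_2‖ = 3.0000, so e_2 = (0.0000, -1.0000).

e_2 = (0.0000, -1.0000)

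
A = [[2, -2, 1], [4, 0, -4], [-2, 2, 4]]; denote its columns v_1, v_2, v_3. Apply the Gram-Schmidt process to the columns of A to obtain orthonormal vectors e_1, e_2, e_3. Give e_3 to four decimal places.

e_3 = (0.7071, 0.0000, 0.7071)

v_1 = (2, 4, -2); ‖v_1‖ = 4.8990, so e_1 = (0.4082, 0.8165, -0.4082).
e_1·v_2 = 0.4082·(-2) + 0.8165·0 + (-0.4082)·2 = -1.6330.
u_2 = v_2 + 1.6330·e_1 = (-1.3333, 1.3333, 1.3333).
‖u_2‖ = 2.3094, so e_2 = (-0.5774, 0.5774, 0.5774).
e_1·v_3 = 0.4082·1 + 0.8165·(-4) + (-0.4082)·4 = -4.4907; e_2·v_3 = (-0.5774)·1 + 0.5774·(-4) + 0.5774·4 = -0.5774.
u_3 = v_3 + 4.4907·e_1 + 0.5774·e_2 = (2.5000, 0.0000, 2.5000).
‖u_3‖ = 3.5355, so e_3 = (0.7071, 0.0000, 0.7071).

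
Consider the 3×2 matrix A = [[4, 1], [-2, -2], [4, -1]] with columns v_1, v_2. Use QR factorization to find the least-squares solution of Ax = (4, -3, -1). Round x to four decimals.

q_1 = v_1/‖v_1‖ = (4, -2, 4)/6.0000 = (0.6667, -0.3333, 0.6667).
r_{12} = q_1·v_2 = 0.6667.
u_2 = v_2 − 0.6667·q_1 = (0.5556, -1.7778, -1.4444).
‖u_2‖ = 2.3570, so q_2 = (0.2357, -0.7542, -0.6128).
Qᵀb = (3.0000, 3.8184).
Back-substitute: x_2 = 3.8184/2.3570 = 1.6200.
x_1 = (3.0000 − 0.6667·1.6200)/6.0000 = 0.3200.

x = (0.3200, 1.6200)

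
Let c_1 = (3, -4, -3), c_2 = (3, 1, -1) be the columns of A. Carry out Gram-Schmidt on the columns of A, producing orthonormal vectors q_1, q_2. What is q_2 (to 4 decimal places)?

q_2 = (0.7598, 0.6429, -0.0974)

q_1 = c_1/‖c_1‖ = (3, -4, -3)/5.8310 = (0.5145, -0.6860, -0.5145).
r_{12} = q_1·c_2 = 1.3720.
u_2 = c_2 − 1.3720·q_1 = (2.2941, 1.9412, -0.2941).
‖u_2‖ = 3.0195, so q_2 = (0.7598, 0.6429, -0.0974).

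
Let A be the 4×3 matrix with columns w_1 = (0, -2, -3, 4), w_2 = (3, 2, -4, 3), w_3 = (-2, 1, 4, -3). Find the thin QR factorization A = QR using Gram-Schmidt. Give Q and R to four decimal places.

Q = [[0.0000, 0.6097, -0.4923], [-0.3714, 0.6868, 0.5894], [-0.5571, -0.3925, 0.3349], [0.7428, 0.0491, 0.5459]], R = [[5.3852, 3.7139, -4.8281], [0.0000, 4.9201, -2.2498], [0.0000, 0.0000, 1.2760]]

w_1 = (0, -2, -3, 4); ‖w_1‖ = 5.3852, so e_1 = (0.0000, -0.3714, -0.5571, 0.7428).
e_1·w_2 = 0.0000·3 + (-0.3714)·2 + (-0.5571)·(-4) + 0.7428·3 = 3.7139.
u_2 = w_2 − 3.7139·e_1 = (3.0000, 3.3793, -1.9310, 0.2414).
‖u_2‖ = 4.9201, so e_2 = (0.6097, 0.6868, -0.3925, 0.0491).
e_1·w_3 = 0.0000·(-2) + (-0.3714)·1 + (-0.5571)·4 + 0.7428·(-3) = -4.8281; e_2·w_3 = 0.6097·(-2) + 0.6868·1 + (-0.3925)·4 + 0.0491·(-3) = -2.2498.
u_3 = w_3 + 4.8281·e_1 + 2.2498·e_2 = (-0.6282, 0.7521, 0.4274, 0.6966).
‖u_3‖ = 1.2760, so e_3 = (-0.4923, 0.5894, 0.3349, 0.5459).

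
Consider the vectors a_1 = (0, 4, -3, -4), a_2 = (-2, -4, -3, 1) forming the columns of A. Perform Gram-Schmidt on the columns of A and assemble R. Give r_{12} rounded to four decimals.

q_1 = a_1/‖a_1‖ = (0, 4, -3, -4)/6.4031 = (0.0000, 0.6247, -0.4685, -0.6247).
r_{12} = q_1·a_2 = -1.7179.

r_{12} = -1.7179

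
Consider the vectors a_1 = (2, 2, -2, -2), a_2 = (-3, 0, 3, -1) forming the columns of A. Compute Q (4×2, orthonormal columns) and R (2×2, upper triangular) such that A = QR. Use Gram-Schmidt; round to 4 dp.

a_1 = (2, 2, -2, -2); ‖a_1‖ = 4.0000, so q_1 = (0.5000, 0.5000, -0.5000, -0.5000).
q_1·a_2 = 0.5000·(-3) + 0.5000·0 + (-0.5000)·3 + (-0.5000)·(-1) = -2.5000.
u_2 = a_2 + 2.5000·q_1 = (-1.7500, 1.2500, 1.7500, -2.2500).
‖u_2‖ = 3.5707, so q_2 = (-0.4901, 0.3501, 0.4901, -0.6301).

Q = [[0.5000, -0.4901], [0.5000, 0.3501], [-0.5000, 0.4901], [-0.5000, -0.6301]], R = [[4.0000, -2.5000], [0.0000, 3.5707]]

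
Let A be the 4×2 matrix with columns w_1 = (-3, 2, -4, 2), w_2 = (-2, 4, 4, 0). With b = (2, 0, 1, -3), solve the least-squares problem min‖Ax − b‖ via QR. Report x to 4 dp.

w_1 = (-3, 2, -4, 2); ‖w_1‖ = 5.7446, so e_1 = (-0.5222, 0.3482, -0.6963, 0.3482).
e_1·w_2 = (-0.5222)·(-2) + 0.3482·4 + (-0.6963)·4 + 0.3482·0 = -0.3482.
u_2 = w_2 + 0.3482·e_1 = (-2.1818, 4.1212, 3.7576, 0.1212).
‖u_2‖ = 5.9899, so e_2 = (-0.3643, 0.6880, 0.6273, 0.0202).
Qᵀb = (-2.7852, -0.1619).
Back-substitute: x_2 = -0.1619/5.9899 = -0.0270.
x_1 = (-2.7852 + 0.3482·(-0.0270))/5.7446 = -0.4865.

x = (-0.4865, -0.0270)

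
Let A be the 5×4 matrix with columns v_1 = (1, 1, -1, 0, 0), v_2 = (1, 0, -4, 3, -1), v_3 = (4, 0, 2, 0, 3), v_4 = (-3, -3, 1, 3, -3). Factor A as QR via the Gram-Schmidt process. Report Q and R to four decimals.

v_1 = (1, 1, -1, 0, 0); ‖v_1‖ = 1.7321, so q_1 = (0.5774, 0.5774, -0.5774, 0.0000, 0.0000).
q_1·v_2 = 0.5774·1 + 0.5774·0 + (-0.5774)·(-4) + 0.0000·3 + 0.0000·(-1) = 2.8868.
u_2 = v_2 − 2.8868·q_1 = (-0.6667, -1.6667, -2.3333, 3.0000, -1.0000).
‖u_2‖ = 4.3205, so q_2 = (-0.1543, -0.3858, -0.5401, 0.6944, -0.2315).
q_1·v_3 = 0.5774·4 + 0.5774·0 + (-0.5774)·2 + 0.0000·0 + 0.0000·3 = 1.1547; q_2·v_3 = (-0.1543)·4 + (-0.3858)·0 + (-0.5401)·2 + 0.6944·0 + (-0.2315)·3 = -2.3917.
u_3 = v_3 − 1.1547·q_1 + 2.3917·q_2 = (2.9643, -1.5893, 1.3750, 1.6607, 2.4464).
‖u_3‖ = 4.6847, so q_3 = (0.6328, -0.3393, 0.2935, 0.3545, 0.5222).
q_1·v_4 = 0.5774·(-3) + 0.5774·(-3) + (-0.5774)·1 + 0.0000·3 + 0.0000·(-3) = -4.0415; q_2·v_4 = (-0.1543)·(-3) + (-0.3858)·(-3) + (-0.5401)·1 + 0.6944·3 + (-0.2315)·(-3) = 3.8576; q_3·v_4 = 0.6328·(-3) + (-0.3393)·(-3) + 0.2935·1 + 0.3545·3 + 0.5222·(-3) = -1.0902.
u_4 = v_4 + 4.0415·q_1 − 3.8576·q_2 + 1.0902·q_3 = (0.6184, 0.4516, 1.0700, 0.7079, -1.5378).
‖u_4‖ = 2.1441, so q_4 = (0.2884, 0.2106, 0.4990, 0.3302, -0.7172).

Q = [[0.5774, -0.1543, 0.6328, 0.2884], [0.5774, -0.3858, -0.3393, 0.2106], [-0.5774, -0.5401, 0.2935, 0.4990], [0.0000, 0.6944, 0.3545, 0.3302], [0.0000, -0.2315, 0.5222, -0.7172]], R = [[1.7321, 2.8868, 1.1547, -4.0415], [0.0000, 4.3205, -2.3917, 3.8576], [0.0000, 0.0000, 4.6847, -1.0902], [0.0000, 0.0000, 0.0000, 2.1441]]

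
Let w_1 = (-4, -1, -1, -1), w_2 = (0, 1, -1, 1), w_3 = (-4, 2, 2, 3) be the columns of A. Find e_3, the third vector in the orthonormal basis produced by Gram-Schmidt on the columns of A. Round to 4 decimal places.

w_1 = (-4, -1, -1, -1); ‖w_1‖ = 4.3589, so e_1 = (-0.9177, -0.2294, -0.2294, -0.2294).
e_1·w_2 = (-0.9177)·0 + (-0.2294)·1 + (-0.2294)·(-1) + (-0.2294)·1 = -0.2294.
u_2 = w_2 + 0.2294·e_1 = (-0.2105, 0.9474, -1.0526, 0.9474).
‖u_2‖ = 1.7168, so e_2 = (-0.1226, 0.5518, -0.6131, 0.5518).
e_1·w_3 = (-0.9177)·(-4) + (-0.2294)·2 + (-0.2294)·2 + (-0.2294)·3 = 2.0647; e_2·w_3 = (-0.1226)·(-4) + 0.5518·2 + (-0.6131)·2 + 0.5518·3 = 2.0234.
u_3 = w_3 − 2.0647·e_1 − 2.0234·e_2 = (-1.8571, 1.3571, 3.7143, 2.3571).
‖u_3‖ = 4.9642, so e_3 = (-0.3741, 0.2734, 0.7482, 0.4748).

e_3 = (-0.3741, 0.2734, 0.7482, 0.4748)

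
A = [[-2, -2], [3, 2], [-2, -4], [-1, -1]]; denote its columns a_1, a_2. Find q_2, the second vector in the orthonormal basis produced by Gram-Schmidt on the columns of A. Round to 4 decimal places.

q_2 = (0.0500, -0.5247, -0.8495, 0.0250)

a_1 = (-2, 3, -2, -1); ‖a_1‖ = 4.2426, so q_1 = (-0.4714, 0.7071, -0.4714, -0.2357).
q_1·a_2 = (-0.4714)·(-2) + 0.7071·2 + (-0.4714)·(-4) + (-0.2357)·(-1) = 4.4783.
u_2 = a_2 − 4.4783·q_1 = (0.1111, -1.1667, -1.8889, 0.0556).
‖u_2‖ = 2.2236, so q_2 = (0.0500, -0.5247, -0.8495, 0.0250).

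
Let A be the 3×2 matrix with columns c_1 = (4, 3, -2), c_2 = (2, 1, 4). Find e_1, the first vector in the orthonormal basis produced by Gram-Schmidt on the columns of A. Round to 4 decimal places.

e_1 = (0.7428, 0.5571, -0.3714)

c_1 = (4, 3, -2); ‖c_1‖ = 5.3852, so e_1 = (0.7428, 0.5571, -0.3714).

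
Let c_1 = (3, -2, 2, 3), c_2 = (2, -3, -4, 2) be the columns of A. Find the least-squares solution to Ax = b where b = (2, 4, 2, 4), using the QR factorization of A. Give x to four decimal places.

x = (0.7150, -0.4591)

c_1 = (3, -2, 2, 3); ‖c_1‖ = 5.0990, so e_1 = (0.5883, -0.3922, 0.3922, 0.5883).
e_1·c_2 = 0.5883·2 + (-0.3922)·(-3) + 0.3922·(-4) + 0.5883·2 = 1.9612.
u_2 = c_2 − 1.9612·e_1 = (0.8462, -2.2308, -4.7692, 0.8462).
‖u_2‖ = 5.3994, so e_2 = (0.1567, -0.4131, -0.8833, 0.1567).
Qᵀb = (2.7456, -2.4789).
Back-substitute: x_2 = -2.4789/5.3994 = -0.4591.
x_1 = (2.7456 − 1.9612·(-0.4591))/5.0990 = 0.7150.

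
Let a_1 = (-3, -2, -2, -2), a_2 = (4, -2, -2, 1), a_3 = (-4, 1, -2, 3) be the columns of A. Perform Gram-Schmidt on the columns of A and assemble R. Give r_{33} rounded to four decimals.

r_{33} = 4.8674

q_1 = a_1/‖a_1‖ = (-3, -2, -2, -2)/4.5826 = (-0.6547, -0.4364, -0.4364, -0.4364).
r_{12} = q_1·a_2 = -1.3093.
u_2 = a_2 + 1.3093·q_1 = (3.1429, -2.5714, -2.5714, 0.4286).
‖u_2‖ = 4.8255, so q_2 = (0.6513, -0.5329, -0.5329, 0.0888).
r_{13} = q_1·a_3 = 1.7457; r_{23} = q_2·a_3 = -1.8059.
u_3 = a_3 − 1.7457·q_1 + 1.8059·q_2 = (-1.6810, 0.7996, -2.2004, 3.9223).
r_{33} = ‖u_3‖ = 4.8674.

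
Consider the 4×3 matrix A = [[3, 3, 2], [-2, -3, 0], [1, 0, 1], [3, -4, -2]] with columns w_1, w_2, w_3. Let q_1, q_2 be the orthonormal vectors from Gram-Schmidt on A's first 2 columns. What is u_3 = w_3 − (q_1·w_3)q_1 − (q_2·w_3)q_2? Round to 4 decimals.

u_3 = (0.7930, 1.2173, 1.0103, -0.3182)

w_1 = (3, -2, 1, 3); ‖w_1‖ = 4.7958, so q_1 = (0.6255, -0.4170, 0.2085, 0.6255).
q_1·w_2 = 0.6255·3 + (-0.4170)·(-3) + 0.2085·0 + 0.6255·(-4) = 0.6255.
u_2 = w_2 − 0.6255·q_1 = (2.6087, -2.7391, -0.1304, -4.3913).
‖u_2‖ = 5.7973, so q_2 = (0.4500, -0.4725, -0.0225, -0.7575).
q_1·w_3 = 0.6255·2 + (-0.4170)·0 + 0.2085·1 + 0.6255·(-2) = 0.2085; q_2·w_3 = 0.4500·2 + (-0.4725)·0 + (-0.0225)·1 + (-0.7575)·(-2) = 2.3924.
u_3 = w_3 − 0.2085·q_1 − 2.3924·q_2 = (0.7930, 1.2173, 1.0103, -0.3182).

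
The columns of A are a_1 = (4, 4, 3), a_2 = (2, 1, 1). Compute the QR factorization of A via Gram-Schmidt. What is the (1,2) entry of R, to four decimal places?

r_{12} = 2.3426

a_1 = (4, 4, 3); ‖a_1‖ = 6.4031, so q_1 = (0.6247, 0.6247, 0.4685).
r_{12} = q_1·a_2 = 2.3426.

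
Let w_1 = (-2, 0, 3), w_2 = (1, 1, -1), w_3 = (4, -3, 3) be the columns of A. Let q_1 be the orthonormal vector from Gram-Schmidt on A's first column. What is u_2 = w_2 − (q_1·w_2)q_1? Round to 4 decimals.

q_1 = w_1/‖w_1‖ = (-2, 0, 3)/3.6056 = (-0.5547, 0.0000, 0.8321).
r_{12} = q_1·w_2 = -1.3868.
u_2 = w_2 + 1.3868·q_1 = (0.2308, 1.0000, 0.1538).

u_2 = (0.2308, 1.0000, 0.1538)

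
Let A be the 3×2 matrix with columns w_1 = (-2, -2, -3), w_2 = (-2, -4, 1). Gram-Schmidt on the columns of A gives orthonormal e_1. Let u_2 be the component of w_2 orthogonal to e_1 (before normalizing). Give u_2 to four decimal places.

e_1 = w_1/‖w_1‖ = (-2, -2, -3)/4.1231 = (-0.4851, -0.4851, -0.7276).
r_{12} = e_1·w_2 = 2.1828.
u_2 = w_2 − 2.1828·e_1 = (-0.9412, -2.9412, 2.5882).

u_2 = (-0.9412, -2.9412, 2.5882)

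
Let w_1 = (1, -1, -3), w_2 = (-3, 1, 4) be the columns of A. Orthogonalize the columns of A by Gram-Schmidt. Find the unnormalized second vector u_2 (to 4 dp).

q_1 = w_1/‖w_1‖ = (1, -1, -3)/3.3166 = (0.3015, -0.3015, -0.9045).
r_{12} = q_1·w_2 = -4.8242.
u_2 = w_2 + 4.8242·q_1 = (-1.5455, -0.4545, -0.3636).

u_2 = (-1.5455, -0.4545, -0.3636)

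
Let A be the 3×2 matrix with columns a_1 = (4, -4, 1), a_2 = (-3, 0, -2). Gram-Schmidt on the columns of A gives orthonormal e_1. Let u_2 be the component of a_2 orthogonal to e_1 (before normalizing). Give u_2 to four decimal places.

a_1 = (4, -4, 1); ‖a_1‖ = 5.7446, so e_1 = (0.6963, -0.6963, 0.1741).
e_1·a_2 = 0.6963·(-3) + (-0.6963)·0 + 0.1741·(-2) = -2.4371.
u_2 = a_2 + 2.4371·e_1 = (-1.3030, -1.6970, -1.5758).

u_2 = (-1.3030, -1.6970, -1.5758)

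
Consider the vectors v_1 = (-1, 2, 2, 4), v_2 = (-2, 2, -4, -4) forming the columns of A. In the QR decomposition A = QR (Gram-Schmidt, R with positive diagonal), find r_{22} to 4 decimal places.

r_{22} = 5.2000

v_1 = (-1, 2, 2, 4); ‖v_1‖ = 5.0000, so e_1 = (-0.2000, 0.4000, 0.4000, 0.8000).
e_1·v_2 = (-0.2000)·(-2) + 0.4000·2 + 0.4000·(-4) + 0.8000·(-4) = -3.6000.
u_2 = v_2 + 3.6000·e_1 = (-2.7200, 3.4400, -2.5600, -1.1200).
r_{22} = ‖u_2‖ = 5.2000.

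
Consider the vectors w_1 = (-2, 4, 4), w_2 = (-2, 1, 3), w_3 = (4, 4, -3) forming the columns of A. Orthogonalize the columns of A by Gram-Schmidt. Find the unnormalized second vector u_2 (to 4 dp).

u_2 = (-0.8889, -1.2222, 0.7778)

w_1 = (-2, 4, 4); ‖w_1‖ = 6.0000, so q_1 = (-0.3333, 0.6667, 0.6667).
q_1·w_2 = (-0.3333)·(-2) + 0.6667·1 + 0.6667·3 = 3.3333.
u_2 = w_2 − 3.3333·q_1 = (-0.8889, -1.2222, 0.7778).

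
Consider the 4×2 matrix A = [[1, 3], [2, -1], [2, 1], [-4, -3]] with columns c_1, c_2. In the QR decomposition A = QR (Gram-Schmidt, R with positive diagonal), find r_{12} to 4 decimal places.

r_{12} = 3.0000

c_1 = (1, 2, 2, -4); ‖c_1‖ = 5.0000, so q_1 = (0.2000, 0.4000, 0.4000, -0.8000).
r_{12} = q_1·c_2 = 3.0000.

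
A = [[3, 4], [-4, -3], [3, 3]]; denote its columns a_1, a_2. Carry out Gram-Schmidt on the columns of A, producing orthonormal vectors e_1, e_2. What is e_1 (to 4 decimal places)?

e_1 = a_1/‖a_1‖ = (3, -4, 3)/5.8310 = (0.5145, -0.6860, 0.5145).

e_1 = (0.5145, -0.6860, 0.5145)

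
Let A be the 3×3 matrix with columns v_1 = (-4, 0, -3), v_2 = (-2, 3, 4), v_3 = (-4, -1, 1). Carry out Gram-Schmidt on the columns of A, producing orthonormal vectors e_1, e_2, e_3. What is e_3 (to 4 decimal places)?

e_3 = (-0.3380, -0.8262, 0.4507)

v_1 = (-4, 0, -3); ‖v_1‖ = 5.0000, so e_1 = (-0.8000, 0.0000, -0.6000).
e_1·v_2 = (-0.8000)·(-2) + 0.0000·3 + (-0.6000)·4 = -0.8000.
u_2 = v_2 + 0.8000·e_1 = (-2.6400, 3.0000, 3.5200).
‖u_2‖ = 5.3254, so e_2 = (-0.4957, 0.5633, 0.6610).
e_1·v_3 = (-0.8000)·(-4) + 0.0000·(-1) + (-0.6000)·1 = 2.6000; e_2·v_3 = (-0.4957)·(-4) + 0.5633·(-1) + 0.6610·1 = 2.0806.
u_3 = v_3 − 2.6000·e_1 − 2.0806·e_2 = (-0.8886, -2.1721, 1.1848).
‖u_3‖ = 2.6289, so e_3 = (-0.3380, -0.8262, 0.4507).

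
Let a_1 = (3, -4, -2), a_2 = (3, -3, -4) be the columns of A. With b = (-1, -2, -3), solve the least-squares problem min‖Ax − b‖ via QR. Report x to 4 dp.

x = (-0.4207, 0.8000)

a_1 = (3, -4, -2); ‖a_1‖ = 5.3852, so q_1 = (0.5571, -0.7428, -0.3714).
q_1·a_2 = 0.5571·3 + (-0.7428)·(-3) + (-0.3714)·(-4) = 5.3852.
u_2 = a_2 − 5.3852·q_1 = (0.0000, 1.0000, -2.0000).
‖u_2‖ = 2.2361, so q_2 = (0.0000, 0.4472, -0.8944).
Qᵀb = (2.0426, 1.7889).
Back-substitute: x_2 = 1.7889/2.2361 = 0.8000.
x_1 = (2.0426 − 5.3852·0.8000)/5.3852 = -0.4207.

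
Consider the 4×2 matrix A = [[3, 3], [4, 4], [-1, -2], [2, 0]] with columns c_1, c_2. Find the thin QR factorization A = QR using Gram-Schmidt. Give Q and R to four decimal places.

q_1 = c_1/‖c_1‖ = (3, 4, -1, 2)/5.4772 = (0.5477, 0.7303, -0.1826, 0.3651).
r_{12} = q_1·c_2 = 4.9295.
u_2 = c_2 − 4.9295·q_1 = (0.3000, 0.4000, -1.1000, -1.8000).
‖u_2‖ = 2.1679, so q_2 = (0.1384, 0.1845, -0.5074, -0.8303).

Q = [[0.5477, 0.1384], [0.7303, 0.1845], [-0.1826, -0.5074], [0.3651, -0.8303]], R = [[5.4772, 4.9295], [0.0000, 2.1679]]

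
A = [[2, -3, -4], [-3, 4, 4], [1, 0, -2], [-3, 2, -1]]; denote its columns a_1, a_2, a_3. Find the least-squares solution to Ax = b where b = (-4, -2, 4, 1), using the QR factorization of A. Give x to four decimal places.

e_1 = a_1/‖a_1‖ = (2, -3, 1, -3)/4.7958 = (0.4170, -0.6255, 0.2085, -0.6255).
r_{12} = e_1·a_2 = -5.0043.
u_2 = a_2 + 5.0043·e_1 = (-0.9130, 0.8696, 1.0435, -1.1304).
‖u_2‖ = 1.9891, so e_2 = (-0.4590, 0.4372, 0.5246, -0.5683).
r_{13} = e_1·a_3 = -3.9618; r_{23} = e_2·a_3 = 3.1039.
u_3 = a_3 + 3.9618·e_1 − 3.1039·e_2 = (-0.9231, 0.1648, -2.8022, -1.7143).
‖u_3‖ = 3.4162, so e_3 = (-0.2702, 0.0483, -0.8203, -0.5018).
Qᵀb = (-0.2085, 2.4918, -2.7986).
Back-substitute: x_3 = -2.7986/3.4162 = -0.8192.
x_2 = (2.4918 − 3.1039·(-0.8192))/1.9891 = 2.5311.
x_1 = (-0.2085 + 5.0043·2.5311 + 3.9618·(-0.8192))/4.7958 = 1.9209.

x = (1.9209, 2.5311, -0.8192)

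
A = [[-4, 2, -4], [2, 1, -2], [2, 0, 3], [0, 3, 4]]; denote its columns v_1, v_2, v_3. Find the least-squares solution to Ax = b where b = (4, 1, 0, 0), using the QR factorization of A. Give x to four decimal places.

x = (-0.1491, 0.6316, -0.3684)

v_1 = (-4, 2, 2, 0); ‖v_1‖ = 4.8990, so e_1 = (-0.8165, 0.4082, 0.4082, 0.0000).
e_1·v_2 = (-0.8165)·2 + 0.4082·1 + 0.4082·0 + 0.0000·3 = -1.2247.
u_2 = v_2 + 1.2247·e_1 = (1.0000, 1.5000, 0.5000, 3.0000).
‖u_2‖ = 3.5355, so e_2 = (0.2828, 0.4243, 0.1414, 0.8485).
e_1·v_3 = (-0.8165)·(-4) + 0.4082·(-2) + 0.4082·3 + 0.0000·4 = 3.6742; e_2·v_3 = 0.2828·(-4) + 0.4243·(-2) + 0.1414·3 + 0.8485·4 = 1.8385.
u_3 = v_3 − 3.6742·e_1 − 1.8385·e_2 = (-1.5200, -4.2800, 1.2400, 2.4400).
‖u_3‖ = 5.3028, so e_3 = (-0.2866, -0.8071, 0.2338, 0.4601).
Qᵀb = (-2.8577, 1.5556, -1.9537).
Back-substitute: x_3 = -1.9537/5.3028 = -0.3684.
x_2 = (1.5556 − 1.8385·(-0.3684))/3.5355 = 0.6316.
x_1 = (-2.8577 + 1.2247·0.6316 − 3.6742·(-0.3684))/4.8990 = -0.1491.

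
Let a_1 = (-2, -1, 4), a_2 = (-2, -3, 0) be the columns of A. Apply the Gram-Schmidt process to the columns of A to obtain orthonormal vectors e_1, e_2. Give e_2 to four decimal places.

e_2 = (-0.4082, -0.8165, -0.4082)

a_1 = (-2, -1, 4); ‖a_1‖ = 4.5826, so e_1 = (-0.4364, -0.2182, 0.8729).
e_1·a_2 = (-0.4364)·(-2) + (-0.2182)·(-3) + 0.8729·0 = 1.5275.
u_2 = a_2 − 1.5275·e_1 = (-1.3333, -2.6667, -1.3333).
‖u_2‖ = 3.2660, so e_2 = (-0.4082, -0.8165, -0.4082).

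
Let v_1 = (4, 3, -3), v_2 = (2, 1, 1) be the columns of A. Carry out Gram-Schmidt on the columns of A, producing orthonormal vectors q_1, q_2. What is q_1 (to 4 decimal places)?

q_1 = (0.6860, 0.5145, -0.5145)

v_1 = (4, 3, -3); ‖v_1‖ = 5.8310, so q_1 = (0.6860, 0.5145, -0.5145).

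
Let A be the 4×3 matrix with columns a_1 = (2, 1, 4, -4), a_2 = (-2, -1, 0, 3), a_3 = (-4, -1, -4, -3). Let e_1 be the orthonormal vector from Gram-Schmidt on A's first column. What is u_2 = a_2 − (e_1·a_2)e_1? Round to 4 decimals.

a_1 = (2, 1, 4, -4); ‖a_1‖ = 6.0828, so e_1 = (0.3288, 0.1644, 0.6576, -0.6576).
e_1·a_2 = 0.3288·(-2) + 0.1644·(-1) + 0.6576·0 + (-0.6576)·3 = -2.7948.
u_2 = a_2 + 2.7948·e_1 = (-1.0811, -0.5405, 1.8378, 1.1622).

u_2 = (-1.0811, -0.5405, 1.8378, 1.1622)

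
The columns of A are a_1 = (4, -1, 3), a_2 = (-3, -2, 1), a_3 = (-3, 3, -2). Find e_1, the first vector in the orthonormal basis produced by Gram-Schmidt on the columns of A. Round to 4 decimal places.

e_1 = (0.7845, -0.1961, 0.5883)

a_1 = (4, -1, 3); ‖a_1‖ = 5.0990, so e_1 = (0.7845, -0.1961, 0.5883).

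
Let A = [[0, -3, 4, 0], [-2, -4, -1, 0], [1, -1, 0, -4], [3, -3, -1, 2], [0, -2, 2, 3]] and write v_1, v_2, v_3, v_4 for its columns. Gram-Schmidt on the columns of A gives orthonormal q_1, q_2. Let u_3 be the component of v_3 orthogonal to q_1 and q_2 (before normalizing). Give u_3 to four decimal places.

q_1 = v_1/‖v_1‖ = (0, -2, 1, 3, 0)/3.7417 = (0.0000, -0.5345, 0.2673, 0.8018, 0.0000).
r_{12} = q_1·v_2 = -0.5345.
u_2 = v_2 + 0.5345·q_1 = (-3.0000, -4.2857, -0.8571, -2.5714, -2.0000).
‖u_2‖ = 6.2221, so q_2 = (-0.4822, -0.6888, -0.1378, -0.4133, -0.3214).
r_{13} = q_1·v_3 = -0.2673; r_{23} = q_2·v_3 = -1.4694.
u_3 = v_3 + 0.2673·q_1 + 1.4694·q_2 = (3.2915, -2.1550, -0.1310, -1.3930, 1.5277).

u_3 = (3.2915, -2.1550, -0.1310, -1.3930, 1.5277)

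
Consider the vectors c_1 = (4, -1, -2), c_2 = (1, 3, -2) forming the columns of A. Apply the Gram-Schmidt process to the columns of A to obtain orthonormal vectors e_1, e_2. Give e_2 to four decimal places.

e_1 = c_1/‖c_1‖ = (4, -1, -2)/4.5826 = (0.8729, -0.2182, -0.4364).
r_{12} = e_1·c_2 = 1.0911.
u_2 = c_2 − 1.0911·e_1 = (0.0476, 3.2381, -1.5238).
‖u_2‖ = 3.5790, so e_2 = (0.0133, 0.9047, -0.4258).

e_2 = (0.0133, 0.9047, -0.4258)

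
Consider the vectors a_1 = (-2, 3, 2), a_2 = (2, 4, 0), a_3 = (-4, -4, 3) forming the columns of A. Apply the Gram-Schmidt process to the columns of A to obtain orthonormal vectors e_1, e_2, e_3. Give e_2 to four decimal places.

e_1 = a_1/‖a_1‖ = (-2, 3, 2)/4.1231 = (-0.4851, 0.7276, 0.4851).
r_{12} = e_1·a_2 = 1.9403.
u_2 = a_2 − 1.9403·e_1 = (2.9412, 2.5882, -0.9412).
‖u_2‖ = 4.0293, so e_2 = (0.7299, 0.6424, -0.2336).

e_2 = (0.7299, 0.6424, -0.2336)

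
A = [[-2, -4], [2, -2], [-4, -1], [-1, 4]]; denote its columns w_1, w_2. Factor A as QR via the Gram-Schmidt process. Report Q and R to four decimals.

Q = [[-0.4000, -0.6103], [0.4000, -0.3847], [-0.8000, -0.0597], [-0.2000, 0.6899]], R = [[5.0000, 0.8000], [0.0000, 6.0299]]

q_1 = w_1/‖w_1‖ = (-2, 2, -4, -1)/5.0000 = (-0.4000, 0.4000, -0.8000, -0.2000).
r_{12} = q_1·w_2 = 0.8000.
u_2 = w_2 − 0.8000·q_1 = (-3.6800, -2.3200, -0.3600, 4.1600).
‖u_2‖ = 6.0299, so q_2 = (-0.6103, -0.3847, -0.0597, 0.6899).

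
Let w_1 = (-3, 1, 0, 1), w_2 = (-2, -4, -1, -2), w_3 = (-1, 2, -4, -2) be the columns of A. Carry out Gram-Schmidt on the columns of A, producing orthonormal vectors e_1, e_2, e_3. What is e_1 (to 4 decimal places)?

e_1 = (-0.9045, 0.3015, 0.0000, 0.3015)

e_1 = w_1/‖w_1‖ = (-3, 1, 0, 1)/3.3166 = (-0.9045, 0.3015, 0.0000, 0.3015).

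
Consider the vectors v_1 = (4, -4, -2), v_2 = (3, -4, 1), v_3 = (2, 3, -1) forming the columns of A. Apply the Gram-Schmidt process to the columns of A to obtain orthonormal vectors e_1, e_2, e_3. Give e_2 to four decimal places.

e_1 = v_1/‖v_1‖ = (4, -4, -2)/6.0000 = (0.6667, -0.6667, -0.3333).
r_{12} = e_1·v_2 = 4.3333.
u_2 = v_2 − 4.3333·e_1 = (0.1111, -1.1111, 2.4444).
‖u_2‖ = 2.6874, so e_2 = (0.0413, -0.4134, 0.9096).

e_2 = (0.0413, -0.4134, 0.9096)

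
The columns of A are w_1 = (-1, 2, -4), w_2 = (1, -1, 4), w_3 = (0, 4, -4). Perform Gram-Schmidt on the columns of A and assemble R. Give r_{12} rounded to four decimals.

e_1 = w_1/‖w_1‖ = (-1, 2, -4)/4.5826 = (-0.2182, 0.4364, -0.8729).
r_{12} = e_1·w_2 = -4.1461.

r_{12} = -4.1461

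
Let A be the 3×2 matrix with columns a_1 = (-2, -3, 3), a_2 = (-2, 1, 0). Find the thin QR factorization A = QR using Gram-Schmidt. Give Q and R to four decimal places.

Q = [[-0.4264, -0.8577], [-0.6396, 0.5105], [0.6396, -0.0613]], R = [[4.6904, 0.2132], [0.0000, 2.2259]]

q_1 = a_1/‖a_1‖ = (-2, -3, 3)/4.6904 = (-0.4264, -0.6396, 0.6396).
r_{12} = q_1·a_2 = 0.2132.
u_2 = a_2 − 0.2132·q_1 = (-1.9091, 1.1364, -0.1364).
‖u_2‖ = 2.2259, so q_2 = (-0.8577, 0.5105, -0.0613).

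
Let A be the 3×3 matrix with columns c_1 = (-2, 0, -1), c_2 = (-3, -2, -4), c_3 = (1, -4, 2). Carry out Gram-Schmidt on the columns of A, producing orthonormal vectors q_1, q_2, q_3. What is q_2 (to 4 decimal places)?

c_1 = (-2, 0, -1); ‖c_1‖ = 2.2361, so q_1 = (-0.8944, 0.0000, -0.4472).
q_1·c_2 = (-0.8944)·(-3) + 0.0000·(-2) + (-0.4472)·(-4) = 4.4721.
u_2 = c_2 − 4.4721·q_1 = (1.0000, -2.0000, -2.0000).
‖u_2‖ = 3.0000, so q_2 = (0.3333, -0.6667, -0.6667).

q_2 = (0.3333, -0.6667, -0.6667)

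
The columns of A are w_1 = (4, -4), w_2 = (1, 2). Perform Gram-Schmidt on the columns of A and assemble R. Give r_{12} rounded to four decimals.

w_1 = (4, -4); ‖w_1‖ = 5.6569, so q_1 = (0.7071, -0.7071).
r_{12} = q_1·w_2 = -0.7071.

r_{12} = -0.7071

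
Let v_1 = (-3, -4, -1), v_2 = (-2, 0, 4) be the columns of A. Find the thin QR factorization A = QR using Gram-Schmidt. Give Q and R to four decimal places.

Q = [[-0.5883, -0.3971], [-0.7845, 0.0691], [-0.1961, 0.9152]], R = [[5.0990, 0.3922], [0.0000, 4.4549]]

e_1 = v_1/‖v_1‖ = (-3, -4, -1)/5.0990 = (-0.5883, -0.7845, -0.1961).
r_{12} = e_1·v_2 = 0.3922.
u_2 = v_2 − 0.3922·e_1 = (-1.7692, 0.3077, 4.0769).
‖u_2‖ = 4.4549, so e_2 = (-0.3971, 0.0691, 0.9152).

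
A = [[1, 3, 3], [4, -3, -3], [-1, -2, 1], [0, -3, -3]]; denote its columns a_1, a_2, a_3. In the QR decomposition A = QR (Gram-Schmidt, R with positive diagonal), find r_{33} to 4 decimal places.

r_{33} = 2.5853

a_1 = (1, 4, -1, 0); ‖a_1‖ = 4.2426, so q_1 = (0.2357, 0.9428, -0.2357, 0.0000).
q_1·a_2 = 0.2357·3 + 0.9428·(-3) + (-0.2357)·(-2) + 0.0000·(-3) = -1.6499.
u_2 = a_2 + 1.6499·q_1 = (3.3889, -1.4444, -2.3889, -3.0000).
‖u_2‖ = 5.3177, so q_2 = (0.6373, -0.2716, -0.4492, -0.5642).
q_1·a_3 = 0.2357·3 + 0.9428·(-3) + (-0.2357)·1 + 0.0000·(-3) = -2.3570; q_2·a_3 = 0.6373·3 + (-0.2716)·(-3) + (-0.4492)·1 + (-0.5642)·(-3) = 3.9700.
u_3 = a_3 + 2.3570·q_1 − 3.9700·q_2 = (1.0255, 0.3006, 2.2279, -0.7603).
r_{33} = ‖u_3‖ = 2.5853.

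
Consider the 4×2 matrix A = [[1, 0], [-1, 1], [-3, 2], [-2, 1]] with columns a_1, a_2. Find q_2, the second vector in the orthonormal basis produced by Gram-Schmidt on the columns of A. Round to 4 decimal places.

q_2 = (0.7746, 0.5164, 0.2582, -0.2582)

q_1 = a_1/‖a_1‖ = (1, -1, -3, -2)/3.8730 = (0.2582, -0.2582, -0.7746, -0.5164).
r_{12} = q_1·a_2 = -2.3238.
u_2 = a_2 + 2.3238·q_1 = (0.6000, 0.4000, 0.2000, -0.2000).
‖u_2‖ = 0.7746, so q_2 = (0.7746, 0.5164, 0.2582, -0.2582).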